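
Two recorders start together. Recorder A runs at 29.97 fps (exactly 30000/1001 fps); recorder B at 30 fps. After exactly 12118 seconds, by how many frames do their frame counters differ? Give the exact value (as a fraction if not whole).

363540/1001 frames

A emits 30000/1001 × 12118 = 363540000/1001 frames; B emits 30 × 12118 = 363540.
Difference = 363540/1001 frames (≈ 363.1768); B is ahead of A.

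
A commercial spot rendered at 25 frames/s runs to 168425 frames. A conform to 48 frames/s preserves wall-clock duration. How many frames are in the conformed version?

323376 frames

Target frames = source frames × (target rate / source rate) = 168425 × (48)/(25) = 168425 × 48/25 = 323376.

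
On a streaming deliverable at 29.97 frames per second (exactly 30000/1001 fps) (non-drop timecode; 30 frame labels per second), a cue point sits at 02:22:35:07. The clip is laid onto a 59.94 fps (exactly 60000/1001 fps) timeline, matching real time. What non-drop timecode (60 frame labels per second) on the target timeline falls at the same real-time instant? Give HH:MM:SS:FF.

Source frame index: (2×3600 + 22×60 + 35) × 30 + 7 = 256657.
Real time: 256657 / (30000/1001) = 256913657/30000 s.
Target frame: (256913657/30000) × (60000/1001) = 513314.
At 60 labels/s: frame 513314 → 02:22:35:14.

02:22:35:14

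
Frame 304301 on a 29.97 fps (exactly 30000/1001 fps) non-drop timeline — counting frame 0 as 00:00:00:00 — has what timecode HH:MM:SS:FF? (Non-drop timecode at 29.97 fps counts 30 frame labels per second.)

02:49:03:11

304301 ÷ 30 = 10143 full seconds, remainder 11 frames.
10143 s = 2 h 49 min 3 s.
Timecode: 02:49:03:11.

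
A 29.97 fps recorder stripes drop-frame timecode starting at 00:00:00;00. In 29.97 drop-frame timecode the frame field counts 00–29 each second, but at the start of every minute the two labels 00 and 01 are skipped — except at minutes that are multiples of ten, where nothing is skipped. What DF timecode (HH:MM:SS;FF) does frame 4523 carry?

00:02:30;27

Ten DF minutes hold 17982 frames, so frame 4523 lies in block 0 (frames 0–17981) with 4523 frames into that block.
The block's first minute is 1800 frames and the rest 1798 each; 4523 frames reaches minute 2, so 0 × 18 + 2 × 2 = 4 labels have been skipped so far.
Adding those back, label number 4523 + 4 = 4527 at 30 labels/s is 150 s + 27 f = 0 h 2 min 30 s frame 27, i.e. 00:02:30;27.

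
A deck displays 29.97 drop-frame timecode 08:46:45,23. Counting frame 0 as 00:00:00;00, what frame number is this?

947225

Complete 10-minute blocks: 52, each 17982 frames → 935064.
Remaining 6 whole minutes in the current block: 1800 + 5 × 1798 = 10790 frames.
Within the current minute: 45 × 30 + 23 − 2 = 1371 (labels ;00/;01 skipped at this minute). Total = 935064 + 10790 + 1371 = 947225.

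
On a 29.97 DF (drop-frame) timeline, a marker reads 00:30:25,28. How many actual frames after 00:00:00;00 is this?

54724

As if non-drop at 30 labels/s: (0 × 3600 + 30 × 60 + 25) × 30 + 28 = 54778.
Minute boundaries passed: 30; those not divisible by 10: 30 − 3 = 27; dropped labels = 2 × 27 = 54.
Actual frame index = 54778 − 54 = 54724.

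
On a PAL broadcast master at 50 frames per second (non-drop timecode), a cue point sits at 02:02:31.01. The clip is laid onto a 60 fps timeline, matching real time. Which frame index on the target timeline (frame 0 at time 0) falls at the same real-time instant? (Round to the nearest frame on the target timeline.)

Source frame index: (2×3600 + 2×60 + 31) × 50 + 1 = 367551.
Real time: 367551 / (50) = 367551/50 s.
Target frame: (367551/50) × (60) = 2205306/5 ≈ 441061.200 → 441061.

frame 441061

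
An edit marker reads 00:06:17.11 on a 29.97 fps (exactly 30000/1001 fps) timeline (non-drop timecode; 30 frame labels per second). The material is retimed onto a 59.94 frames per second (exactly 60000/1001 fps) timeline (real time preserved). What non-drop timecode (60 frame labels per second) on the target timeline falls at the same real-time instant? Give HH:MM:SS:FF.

Source frame index: (0×3600 + 6×60 + 17) × 30 + 11 = 11321.
Real time: 11321 / (30000/1001) = 11332321/30000 s.
Target frame: (11332321/30000) × (60000/1001) = 22642.
At 60 labels/s: frame 22642 → 00:06:17:22.

00:06:17:22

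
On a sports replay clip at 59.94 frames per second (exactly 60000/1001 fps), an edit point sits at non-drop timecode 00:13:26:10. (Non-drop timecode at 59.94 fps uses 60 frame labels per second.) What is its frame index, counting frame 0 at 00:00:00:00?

Total seconds to the label: (0 × 3600 + 13 × 60 + 26) = 806.
Frame index = 806 × 60 + 10 = 48370.

48370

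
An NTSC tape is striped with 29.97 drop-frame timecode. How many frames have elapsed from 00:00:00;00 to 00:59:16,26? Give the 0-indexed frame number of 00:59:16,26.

106598

Complete 10-minute blocks: 5, each 17982 frames → 89910.
Remaining 9 whole minutes in the current block: 1800 + 8 × 1798 = 16184 frames.
Within the current minute: 16 × 30 + 26 − 2 = 504 (labels ;00/;01 skipped at this minute). Total = 89910 + 16184 + 504 = 106598.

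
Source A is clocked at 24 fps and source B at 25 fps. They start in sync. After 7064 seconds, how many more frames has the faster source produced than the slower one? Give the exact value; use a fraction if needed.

7064 frames

A emits 24 × 7064 = 169536 frames; B emits 25 × 7064 = 176600.
Difference = 7064 frames; B is ahead of A.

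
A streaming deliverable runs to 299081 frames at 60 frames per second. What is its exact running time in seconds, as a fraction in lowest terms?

299081/60 seconds

Running time = 299081 ÷ (60) = 299081 × 1/60 = 299081/60 s.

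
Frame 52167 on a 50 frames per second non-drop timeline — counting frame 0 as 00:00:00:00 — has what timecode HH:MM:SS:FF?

52167 ÷ 50 = 1043 full seconds, remainder 17 frames.
1043 s = 0 h 17 min 23 s.
Timecode: 00:17:23:17.

00:17:23:17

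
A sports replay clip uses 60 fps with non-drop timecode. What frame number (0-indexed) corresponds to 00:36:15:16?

130516

Total seconds to the label: (0 × 3600 + 36 × 60 + 15) = 2175.
Frame index = 2175 × 60 + 16 = 130516.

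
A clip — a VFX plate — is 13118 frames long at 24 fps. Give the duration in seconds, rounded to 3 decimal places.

Running time = 13118 × 1/24 = 6559/12 s ≈ 546.583 s.

546.583 seconds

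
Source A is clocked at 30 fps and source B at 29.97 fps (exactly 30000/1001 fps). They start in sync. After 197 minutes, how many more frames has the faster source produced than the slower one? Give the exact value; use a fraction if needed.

197 min = 11820 s.
A emits 30 × 11820 = 354600 frames; B emits 30000/1001 × 11820 = 354600000/1001.
Difference = 354600/1001 frames (≈ 354.2458); B is behind A.

354600/1001 frames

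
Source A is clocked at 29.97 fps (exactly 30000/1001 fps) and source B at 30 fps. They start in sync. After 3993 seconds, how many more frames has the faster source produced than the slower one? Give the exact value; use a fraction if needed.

A emits 30000/1001 × 3993 = 10890000/91 frames; B emits 30 × 3993 = 119790.
Difference = 10890/91 frames (≈ 119.6703); B is ahead of A.

10890/91 frames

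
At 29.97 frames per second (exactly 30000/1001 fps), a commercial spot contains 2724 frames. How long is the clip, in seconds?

90.8908 seconds

Running time = 2724 / (30000/1001) = 90.8908 s.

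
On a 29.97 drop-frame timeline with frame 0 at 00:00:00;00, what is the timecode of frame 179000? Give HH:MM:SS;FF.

01:39:32;20

Each 10-minute DF block holds 10 × 60 × 30 − 9 × 2 = 17982 frames. 179000 ÷ 17982 → 9 full blocks, remainder 17162.
Within the partial block the first minute is 1800 frames and each further minute 1798, so 9 further minute boundaries passed. Total skipped labels = 18 × 9 + 2 × 9 = 180.
Non-drop label index = 179000 + 180 = 179180; at 30 labels/s that is 01:39:32:20, i.e. DF 01:39:32;20.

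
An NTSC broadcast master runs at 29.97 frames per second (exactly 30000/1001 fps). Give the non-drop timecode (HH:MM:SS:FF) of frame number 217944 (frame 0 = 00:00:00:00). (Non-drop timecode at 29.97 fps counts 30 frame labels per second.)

217944 ÷ 30 = 7264 full seconds, remainder 24 frames.
7264 s = 2 h 1 min 4 s.
Timecode: 02:01:04:24.

02:01:04:24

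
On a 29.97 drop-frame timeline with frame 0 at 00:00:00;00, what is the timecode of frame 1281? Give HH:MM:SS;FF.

00:00:42;21

Each 10-minute DF block holds 10 × 60 × 30 − 9 × 2 = 17982 frames. 1281 ÷ 17982 → 0 full blocks, remainder 1281.
Within the partial block the first minute is 1800 frames and each further minute 1798, so 0 further minute boundaries passed. Total skipped labels = 18 × 0 + 2 × 0 = 0.
Non-drop label index = 1281 + 0 = 1281; at 30 labels/s that is 00:00:42:21, i.e. DF 00:00:42;21.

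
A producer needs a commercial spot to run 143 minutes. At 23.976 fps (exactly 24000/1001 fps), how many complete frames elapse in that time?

205714 frames

143 min = 8580 s.
Frames = 8580 × 24000/1001 = 1440000/7 ≈ 205714.2857.
Complete frames: 205714.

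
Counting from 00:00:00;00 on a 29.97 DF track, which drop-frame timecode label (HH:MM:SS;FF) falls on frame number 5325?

Each 10-minute DF block holds 10 × 60 × 30 − 9 × 2 = 17982 frames. 5325 ÷ 17982 → 0 full blocks, remainder 5325.
Within the partial block the first minute is 1800 frames and each further minute 1798, so 2 further minute boundaries passed. Total skipped labels = 18 × 0 + 2 × 2 = 4.
Non-drop label index = 5325 + 4 = 5329; at 30 labels/s that is 00:02:57:19, i.e. DF 00:02:57;19.

00:02:57;19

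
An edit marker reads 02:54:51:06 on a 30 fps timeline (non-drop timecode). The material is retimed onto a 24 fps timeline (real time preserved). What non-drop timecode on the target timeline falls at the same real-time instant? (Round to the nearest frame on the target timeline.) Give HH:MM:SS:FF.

Source frame index: (2×3600 + 54×60 + 51) × 30 + 6 = 314736.
Real time: 314736 / (30) = 52456/5 s.
Target frame: (52456/5) × (24) = 1258944/5 ≈ 251788.800 → 251789.
At 24 labels/s: frame 251789 → 02:54:51:05.

02:54:51:05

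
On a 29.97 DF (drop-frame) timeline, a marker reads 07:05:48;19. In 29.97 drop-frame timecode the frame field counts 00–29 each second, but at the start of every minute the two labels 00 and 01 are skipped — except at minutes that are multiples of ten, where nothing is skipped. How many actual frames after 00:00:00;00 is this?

765693

As if non-drop at 30 labels/s: (7 × 3600 + 5 × 60 + 48) × 30 + 19 = 766459.
Minute boundaries passed: 425; those not divisible by 10: 425 − 42 = 383; dropped labels = 2 × 383 = 766.
Actual frame index = 766459 − 766 = 765693.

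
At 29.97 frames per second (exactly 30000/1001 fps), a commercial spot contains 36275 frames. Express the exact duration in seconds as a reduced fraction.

1452451/1200 seconds

Running time = 36275 ÷ (30000/1001) = 36275 × 1001/30000 = 1452451/1200 s.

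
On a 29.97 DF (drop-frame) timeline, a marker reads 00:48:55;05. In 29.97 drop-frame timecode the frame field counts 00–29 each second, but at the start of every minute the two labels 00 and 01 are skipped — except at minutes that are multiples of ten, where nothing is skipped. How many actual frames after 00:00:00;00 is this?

As if non-drop at 30 labels/s: (0 × 3600 + 48 × 60 + 55) × 30 + 5 = 88055.
Minute boundaries passed: 48; those not divisible by 10: 48 − 4 = 44; dropped labels = 2 × 44 = 88.
Actual frame index = 88055 − 88 = 87967.

87967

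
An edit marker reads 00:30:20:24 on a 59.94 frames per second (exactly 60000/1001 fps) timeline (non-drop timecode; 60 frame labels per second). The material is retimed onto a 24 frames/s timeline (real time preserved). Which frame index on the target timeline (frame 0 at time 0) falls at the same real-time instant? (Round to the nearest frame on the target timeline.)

Source frame index: (0×3600 + 30×60 + 20) × 60 + 24 = 109224.
Real time: 109224 / (60000/1001) = 4555551/2500 s.
Target frame: (4555551/2500) × (24) = 27333306/625 ≈ 43733.290 → 43733.

frame 43733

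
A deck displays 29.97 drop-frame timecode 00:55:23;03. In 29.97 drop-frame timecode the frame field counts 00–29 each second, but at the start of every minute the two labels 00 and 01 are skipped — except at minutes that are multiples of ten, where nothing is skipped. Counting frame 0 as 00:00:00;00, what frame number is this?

99593

Complete 10-minute blocks: 5, each 17982 frames → 89910.
Remaining 5 whole minutes in the current block: 1800 + 4 × 1798 = 8992 frames.
Within the current minute: 23 × 30 + 3 − 2 = 691 (labels ;00/;01 skipped at this minute). Total = 89910 + 8992 + 691 = 99593.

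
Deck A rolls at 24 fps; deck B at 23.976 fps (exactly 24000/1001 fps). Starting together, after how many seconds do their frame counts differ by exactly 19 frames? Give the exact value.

19019/24 seconds

The gap grows by |24000/1001 − 24| = 24/1001 frames per second.
Time for a 19-frame gap: 19 ÷ (24/1001) = 19019/24 s.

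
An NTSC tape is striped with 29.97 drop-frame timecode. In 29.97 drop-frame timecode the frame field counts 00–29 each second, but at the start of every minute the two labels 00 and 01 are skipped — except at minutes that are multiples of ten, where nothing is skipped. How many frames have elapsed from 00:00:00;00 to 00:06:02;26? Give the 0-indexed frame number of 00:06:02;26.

As if non-drop at 30 labels/s: (0 × 3600 + 6 × 60 + 2) × 30 + 26 = 10886.
Minute boundaries passed: 6; those not divisible by 10: 6 − 0 = 6; dropped labels = 2 × 6 = 12.
Actual frame index = 10886 − 12 = 10874.

10874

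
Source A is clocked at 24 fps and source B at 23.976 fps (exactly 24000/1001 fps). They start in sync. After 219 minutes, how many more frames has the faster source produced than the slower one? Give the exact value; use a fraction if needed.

219 min = 13140 s.
A emits 24 × 13140 = 315360 frames; B emits 24000/1001 × 13140 = 315360000/1001.
Difference = 315360/1001 frames (≈ 315.0450); B is behind A.

315360/1001 frames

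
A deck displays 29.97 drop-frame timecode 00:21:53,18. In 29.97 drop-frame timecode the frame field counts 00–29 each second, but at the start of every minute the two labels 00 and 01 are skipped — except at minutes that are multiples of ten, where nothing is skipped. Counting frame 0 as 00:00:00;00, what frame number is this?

39370

Complete 10-minute blocks: 2, each 17982 frames → 35964.
Remaining 1 whole minute in the current block: 1800 + 0 × 1798 = 1800 frames.
Within the current minute: 53 × 30 + 18 − 2 = 1606 (labels ;00/;01 skipped at this minute). Total = 35964 + 1800 + 1606 = 39370.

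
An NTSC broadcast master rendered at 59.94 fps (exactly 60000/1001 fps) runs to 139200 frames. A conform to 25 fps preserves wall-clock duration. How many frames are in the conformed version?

Target frames = source frames × (target rate / source rate) = 139200 × (25)/(60000/1001) = 139200 × 1001/2400 = 58058.

58058 frames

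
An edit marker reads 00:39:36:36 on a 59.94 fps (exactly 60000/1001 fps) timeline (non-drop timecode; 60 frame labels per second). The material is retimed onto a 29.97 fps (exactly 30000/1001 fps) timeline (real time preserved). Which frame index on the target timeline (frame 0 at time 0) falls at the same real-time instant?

frame 71298

Source frame index: (0×3600 + 39×60 + 36) × 60 + 36 = 142596.
Real time: 142596 / (60000/1001) = 11894883/5000 s.
Target frame: (11894883/5000) × (30000/1001) = 71298.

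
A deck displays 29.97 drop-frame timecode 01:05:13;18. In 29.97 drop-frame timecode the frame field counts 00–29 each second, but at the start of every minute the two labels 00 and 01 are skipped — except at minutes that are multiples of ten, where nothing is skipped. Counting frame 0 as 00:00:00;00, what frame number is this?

117290

As if non-drop at 30 labels/s: (1 × 3600 + 5 × 60 + 13) × 30 + 18 = 117408.
Minute boundaries passed: 65; those not divisible by 10: 65 − 6 = 59; dropped labels = 2 × 59 = 118.
Actual frame index = 117408 − 118 = 117290.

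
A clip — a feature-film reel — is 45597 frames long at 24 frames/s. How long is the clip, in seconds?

Running time = 45597 / (24) = 1899.875 s.

1899.875 seconds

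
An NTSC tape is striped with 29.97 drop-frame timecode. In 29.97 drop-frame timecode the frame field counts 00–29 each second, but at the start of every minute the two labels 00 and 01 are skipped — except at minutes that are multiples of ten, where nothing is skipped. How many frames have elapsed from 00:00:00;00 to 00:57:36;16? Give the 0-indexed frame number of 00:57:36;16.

As if non-drop at 30 labels/s: (0 × 3600 + 57 × 60 + 36) × 30 + 16 = 103696.
Minute boundaries passed: 57; those not divisible by 10: 57 − 5 = 52; dropped labels = 2 × 52 = 104.
Actual frame index = 103696 − 104 = 103592.

103592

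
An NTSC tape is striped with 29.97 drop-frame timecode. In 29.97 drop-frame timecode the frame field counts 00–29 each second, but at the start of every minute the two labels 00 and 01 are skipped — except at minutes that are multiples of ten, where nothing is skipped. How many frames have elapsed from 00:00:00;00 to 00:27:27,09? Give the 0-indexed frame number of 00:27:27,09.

49369

As if non-drop at 30 labels/s: (0 × 3600 + 27 × 60 + 27) × 30 + 9 = 49419.
Minute boundaries passed: 27; those not divisible by 10: 27 − 2 = 25; dropped labels = 2 × 25 = 50.
Actual frame index = 49419 − 50 = 49369.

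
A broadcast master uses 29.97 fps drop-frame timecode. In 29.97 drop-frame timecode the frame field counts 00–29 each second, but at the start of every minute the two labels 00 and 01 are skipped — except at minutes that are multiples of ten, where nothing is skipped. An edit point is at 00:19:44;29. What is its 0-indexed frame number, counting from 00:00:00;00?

As if non-drop at 30 labels/s: (0 × 3600 + 19 × 60 + 44) × 30 + 29 = 35549.
Minute boundaries passed: 19; those not divisible by 10: 19 − 1 = 18; dropped labels = 2 × 18 = 36.
Actual frame index = 35549 − 36 = 35513.

35513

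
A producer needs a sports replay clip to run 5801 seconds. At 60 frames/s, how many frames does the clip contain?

348060 frames

Frames = 5801 × 60 = 348060.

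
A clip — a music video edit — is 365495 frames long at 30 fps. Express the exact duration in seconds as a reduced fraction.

73099/6 seconds

Running time = 365495 ÷ (30) = 365495 × 1/30 = 73099/6 s.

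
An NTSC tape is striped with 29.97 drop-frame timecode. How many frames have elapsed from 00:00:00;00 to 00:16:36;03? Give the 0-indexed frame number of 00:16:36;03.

29853

Complete 10-minute blocks: 1, each 17982 frames → 17982.
Remaining 6 whole minutes in the current block: 1800 + 5 × 1798 = 10790 frames.
Within the current minute: 36 × 30 + 3 − 2 = 1081 (labels ;00/;01 skipped at this minute). Total = 17982 + 10790 + 1081 = 29853.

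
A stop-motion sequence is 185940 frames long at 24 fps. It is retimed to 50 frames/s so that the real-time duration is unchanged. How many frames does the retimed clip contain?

Target frames = source frames × (target rate / source rate) = 185940 × (50)/(24) = 185940 × 25/12 = 387375.

387375 frames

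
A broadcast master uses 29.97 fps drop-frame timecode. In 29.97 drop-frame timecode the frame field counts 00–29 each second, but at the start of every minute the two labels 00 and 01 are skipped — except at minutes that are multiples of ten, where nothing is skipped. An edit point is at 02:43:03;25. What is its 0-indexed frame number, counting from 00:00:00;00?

Complete 10-minute blocks: 16, each 17982 frames → 287712.
Remaining 3 whole minutes in the current block: 1800 + 2 × 1798 = 5396 frames.
Within the current minute: 3 × 30 + 25 − 2 = 113 (labels ;00/;01 skipped at this minute). Total = 287712 + 5396 + 113 = 293221.

293221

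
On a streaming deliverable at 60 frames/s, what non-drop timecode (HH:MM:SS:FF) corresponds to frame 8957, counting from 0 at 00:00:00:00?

8957 ÷ 60 = 149 full seconds, remainder 17 frames.
149 s = 0 h 2 min 29 s.
Timecode: 00:02:29:17.

00:02:29:17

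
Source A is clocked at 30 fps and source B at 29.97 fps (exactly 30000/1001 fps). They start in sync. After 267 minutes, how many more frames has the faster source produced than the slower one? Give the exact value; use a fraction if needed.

267 min = 16020 s.
A emits 30 × 16020 = 480600 frames; B emits 30000/1001 × 16020 = 480600000/1001.
Difference = 480600/1001 frames (≈ 480.1199); B is behind A.

480600/1001 frames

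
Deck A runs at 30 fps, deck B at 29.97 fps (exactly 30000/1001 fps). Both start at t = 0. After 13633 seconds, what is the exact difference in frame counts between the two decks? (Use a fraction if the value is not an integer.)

408990/1001 frames

A emits 30 × 13633 = 408990 frames; B emits 30000/1001 × 13633 = 408990000/1001.
Difference = 408990/1001 frames (≈ 408.5814); B is behind A.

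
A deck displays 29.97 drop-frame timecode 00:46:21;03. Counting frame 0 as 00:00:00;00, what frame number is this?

83349

As if non-drop at 30 labels/s: (0 × 3600 + 46 × 60 + 21) × 30 + 3 = 83433.
Minute boundaries passed: 46; those not divisible by 10: 46 − 4 = 42; dropped labels = 2 × 42 = 84.
Actual frame index = 83433 − 84 = 83349.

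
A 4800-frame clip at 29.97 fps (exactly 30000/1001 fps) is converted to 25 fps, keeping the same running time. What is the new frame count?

Target frames = source frames × (target rate / source rate) = 4800 × (25)/(30000/1001) = 4800 × 1001/1200 = 4004.

4004 frames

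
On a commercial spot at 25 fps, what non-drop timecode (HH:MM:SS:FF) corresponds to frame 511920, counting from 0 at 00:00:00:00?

05:41:16:20

511920 ÷ 25 = 20476 full seconds, remainder 20 frames.
20476 s = 5 h 41 min 16 s.
Timecode: 05:41:16:20.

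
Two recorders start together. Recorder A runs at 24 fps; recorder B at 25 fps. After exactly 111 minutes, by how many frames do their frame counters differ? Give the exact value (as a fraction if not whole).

6660 frames

111 min = 6660 s.
A emits 24 × 6660 = 159840 frames; B emits 25 × 6660 = 166500.
Difference = 6660 frames; B is ahead of A.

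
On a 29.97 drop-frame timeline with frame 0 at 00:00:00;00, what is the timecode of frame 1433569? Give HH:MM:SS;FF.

13:17:13;15

Ten DF minutes hold 17982 frames, so frame 1433569 lies in block 79 (frames 1420578–1438559) with 12991 frames into that block.
The block's first minute is 1800 frames and the rest 1798 each; 12991 frames reaches minute 7, so 79 × 18 + 7 × 2 = 1436 labels have been skipped so far.
Adding those back, label number 1433569 + 1436 = 1435005 at 30 labels/s is 47833 s + 15 f = 13 h 17 min 13 s frame 15, i.e. 13:17:13;15.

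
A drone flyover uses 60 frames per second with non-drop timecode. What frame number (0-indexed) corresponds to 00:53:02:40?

frame 190960

Total seconds to the label: (0 × 3600 + 53 × 60 + 2) = 3182.
Frame index = 3182 × 60 + 40 = 190960.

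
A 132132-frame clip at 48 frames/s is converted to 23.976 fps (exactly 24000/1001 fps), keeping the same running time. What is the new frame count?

66000 frames

Target frames = source frames × (target rate / source rate) = 132132 × (24000/1001)/(48) = 132132 × 500/1001 = 66000.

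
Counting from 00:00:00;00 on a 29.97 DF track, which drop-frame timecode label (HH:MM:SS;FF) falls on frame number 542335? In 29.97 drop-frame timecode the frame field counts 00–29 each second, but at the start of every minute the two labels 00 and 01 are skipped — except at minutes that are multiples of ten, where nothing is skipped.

Each 10-minute DF block holds 10 × 60 × 30 − 9 × 2 = 17982 frames. 542335 ÷ 17982 → 30 full blocks, remainder 2875.
Within the partial block the first minute is 1800 frames and each further minute 1798, so 1 further minute boundary passed. Total skipped labels = 18 × 30 + 2 × 1 = 542.
Non-drop label index = 542335 + 542 = 542877; at 30 labels/s that is 05:01:35:27, i.e. DF 05:01:35;27.

05:01:35;27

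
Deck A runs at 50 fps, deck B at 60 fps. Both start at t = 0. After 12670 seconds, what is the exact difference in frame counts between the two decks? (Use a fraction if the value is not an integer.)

A emits 50 × 12670 = 633500 frames; B emits 60 × 12670 = 760200.
Difference = 126700 frames; B is ahead of A.

126700 frames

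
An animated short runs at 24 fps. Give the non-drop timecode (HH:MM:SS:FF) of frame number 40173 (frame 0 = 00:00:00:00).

40173 ÷ 24 = 1673 full seconds, remainder 21 frames.
1673 s = 0 h 27 min 53 s.
Timecode: 00:27:53:21.

00:27:53:21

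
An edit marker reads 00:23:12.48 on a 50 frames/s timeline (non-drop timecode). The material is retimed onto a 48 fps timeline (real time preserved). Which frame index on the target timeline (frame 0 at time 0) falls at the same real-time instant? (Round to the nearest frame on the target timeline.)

Source frame index: (0×3600 + 23×60 + 12) × 50 + 48 = 69648.
Real time: 69648 / (50) = 34824/25 s.
Target frame: (34824/25) × (48) = 1671552/25 ≈ 66862.080 → 66862.

frame 66862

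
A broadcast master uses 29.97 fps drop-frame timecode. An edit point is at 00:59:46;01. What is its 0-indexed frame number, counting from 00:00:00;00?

Complete 10-minute blocks: 5, each 17982 frames → 89910.
Remaining 9 whole minutes in the current block: 1800 + 8 × 1798 = 16184 frames.
Within the current minute: 46 × 30 + 1 − 2 = 1379 (labels ;00/;01 skipped at this minute). Total = 89910 + 16184 + 1379 = 107473.

107473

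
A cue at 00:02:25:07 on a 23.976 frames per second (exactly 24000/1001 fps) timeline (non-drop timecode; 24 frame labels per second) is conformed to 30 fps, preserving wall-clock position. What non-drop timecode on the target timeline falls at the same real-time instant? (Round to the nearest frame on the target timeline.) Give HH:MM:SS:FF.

00:02:25:13

Source frame index: (0×3600 + 2×60 + 25) × 24 + 7 = 3487.
Real time: 3487 / (24000/1001) = 3490487/24000 s.
Target frame: (3490487/24000) × (30) = 3490487/800 ≈ 4363.109 → 4363.
At 30 labels/s: frame 4363 → 00:02:25:13.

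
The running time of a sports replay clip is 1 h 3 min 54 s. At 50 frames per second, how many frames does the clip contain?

191700 frames

1 h 3 min 54 s = 3834 s.
Frames = 3834 × 50 = 191700.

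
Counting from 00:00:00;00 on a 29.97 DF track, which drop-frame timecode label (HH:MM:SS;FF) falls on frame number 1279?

Ten DF minutes hold 17982 frames, so frame 1279 lies in block 0 (frames 0–17981) with 1279 frames into that block.
The block's first minute is 1800 frames and the rest 1798 each; 1279 frames reaches minute 0, so 0 × 18 + 0 × 2 = 0 labels have been skipped so far.
Adding those back, label number 1279 + 0 = 1279 at 30 labels/s is 42 s + 19 f = 0 h 0 min 42 s frame 19, i.e. 00:00:42;19.

00:00:42;19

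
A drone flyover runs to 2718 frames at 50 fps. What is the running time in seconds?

54.36 seconds

Running time = 2718 / (50) = 54.36 s.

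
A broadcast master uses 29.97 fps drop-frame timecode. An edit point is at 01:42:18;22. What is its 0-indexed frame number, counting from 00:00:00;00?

183978

Complete 10-minute blocks: 10, each 17982 frames → 179820.
Remaining 2 whole minutes in the current block: 1800 + 1 × 1798 = 3598 frames.
Within the current minute: 18 × 30 + 22 − 2 = 560 (labels ;00/;01 skipped at this minute). Total = 179820 + 3598 + 560 = 183978.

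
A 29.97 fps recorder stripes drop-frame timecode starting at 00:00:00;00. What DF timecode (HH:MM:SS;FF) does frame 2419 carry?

Ten DF minutes hold 17982 frames, so frame 2419 lies in block 0 (frames 0–17981) with 2419 frames into that block.
The block's first minute is 1800 frames and the rest 1798 each; 2419 frames reaches minute 1, so 0 × 18 + 1 × 2 = 2 labels have been skipped so far.
Adding those back, label number 2419 + 2 = 2421 at 30 labels/s is 80 s + 21 f = 0 h 1 min 20 s frame 21, i.e. 00:01:20;21.

00:01:20;21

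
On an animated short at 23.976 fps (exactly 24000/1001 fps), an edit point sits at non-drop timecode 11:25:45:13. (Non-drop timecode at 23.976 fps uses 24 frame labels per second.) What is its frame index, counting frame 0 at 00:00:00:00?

frame 987493

Total seconds to the label: (11 × 3600 + 25 × 60 + 45) = 41145.
Frame index = 41145 × 24 + 13 = 987493.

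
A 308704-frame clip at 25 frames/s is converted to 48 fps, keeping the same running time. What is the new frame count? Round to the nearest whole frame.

592712 frames

Frames at target rate = 308704 × (48) / (25) = 14817792/25 ≈ 592711.680.
Nearest whole frame: 592712.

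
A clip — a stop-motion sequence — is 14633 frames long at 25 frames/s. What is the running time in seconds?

585.32 seconds

Running time = 14633 / (25) = 585.32 s.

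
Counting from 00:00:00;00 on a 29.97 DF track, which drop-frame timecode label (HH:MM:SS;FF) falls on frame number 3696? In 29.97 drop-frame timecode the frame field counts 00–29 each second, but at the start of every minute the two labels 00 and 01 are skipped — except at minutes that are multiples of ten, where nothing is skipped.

Each 10-minute DF block holds 10 × 60 × 30 − 9 × 2 = 17982 frames. 3696 ÷ 17982 → 0 full blocks, remainder 3696.
Within the partial block the first minute is 1800 frames and each further minute 1798, so 2 further minute boundaries passed. Total skipped labels = 18 × 0 + 2 × 2 = 4.
Non-drop label index = 3696 + 4 = 3700; at 30 labels/s that is 00:02:03:10, i.e. DF 00:02:03;10.

00:02:03;10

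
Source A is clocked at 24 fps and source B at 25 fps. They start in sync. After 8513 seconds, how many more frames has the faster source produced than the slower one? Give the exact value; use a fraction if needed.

A emits 24 × 8513 = 204312 frames; B emits 25 × 8513 = 212825.
Difference = 8513 frames; B is ahead of A.

8513 frames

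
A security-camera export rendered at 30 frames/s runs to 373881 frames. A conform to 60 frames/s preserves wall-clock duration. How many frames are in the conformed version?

Frames at target rate = 373881 × (60) / (30) = 747762.

747762 frames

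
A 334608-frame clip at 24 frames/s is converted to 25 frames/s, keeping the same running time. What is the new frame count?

Target frames = source frames × (target rate / source rate) = 334608 × (25)/(24) = 334608 × 25/24 = 348550.

348550 frames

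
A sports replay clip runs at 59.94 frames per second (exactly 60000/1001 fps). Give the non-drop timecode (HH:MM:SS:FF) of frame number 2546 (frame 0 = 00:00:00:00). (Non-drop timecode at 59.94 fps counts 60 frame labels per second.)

00:00:42:26

2546 ÷ 60 = 42 full seconds, remainder 26 frames.
42 s = 0 h 0 min 42 s.
Timecode: 00:00:42:26.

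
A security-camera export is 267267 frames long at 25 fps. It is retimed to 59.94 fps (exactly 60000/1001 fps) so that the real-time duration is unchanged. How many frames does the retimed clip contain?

640800 frames

Target frames = source frames × (target rate / source rate) = 267267 × (60000/1001)/(25) = 267267 × 2400/1001 = 640800.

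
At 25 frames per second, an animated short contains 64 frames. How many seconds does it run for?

2.56 seconds

Running time = 64 / (25) = 2.56 s.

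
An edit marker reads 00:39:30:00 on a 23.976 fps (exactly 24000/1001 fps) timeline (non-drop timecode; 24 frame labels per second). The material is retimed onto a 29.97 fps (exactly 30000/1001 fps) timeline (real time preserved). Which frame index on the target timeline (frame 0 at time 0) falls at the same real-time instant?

frame 71100

Source frame index: (0×3600 + 39×60 + 30) × 24 + 0 = 56880.
Real time: 56880 / (24000/1001) = 237237/100 s.
Target frame: (237237/100) × (30000/1001) = 71100.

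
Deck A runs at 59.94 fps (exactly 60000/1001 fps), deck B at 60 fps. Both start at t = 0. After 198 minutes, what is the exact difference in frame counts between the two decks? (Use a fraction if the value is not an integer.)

64800/91 frames

198 min = 11880 s.
A emits 60000/1001 × 11880 = 64800000/91 frames; B emits 60 × 11880 = 712800.
Difference = 64800/91 frames (≈ 712.0879); B is ahead of A.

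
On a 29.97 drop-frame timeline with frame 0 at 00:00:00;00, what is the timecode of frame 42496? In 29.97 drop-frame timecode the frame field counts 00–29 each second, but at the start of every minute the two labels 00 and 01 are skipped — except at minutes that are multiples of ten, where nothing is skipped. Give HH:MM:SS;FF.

Ten DF minutes hold 17982 frames, so frame 42496 lies in block 2 (frames 35964–53945) with 6532 frames into that block.
The block's first minute is 1800 frames and the rest 1798 each; 6532 frames reaches minute 3, so 2 × 18 + 3 × 2 = 42 labels have been skipped so far.
Adding those back, label number 42496 + 42 = 42538 at 30 labels/s is 1417 s + 28 f = 0 h 23 min 37 s frame 28, i.e. 00:23:37;28.

00:23:37;28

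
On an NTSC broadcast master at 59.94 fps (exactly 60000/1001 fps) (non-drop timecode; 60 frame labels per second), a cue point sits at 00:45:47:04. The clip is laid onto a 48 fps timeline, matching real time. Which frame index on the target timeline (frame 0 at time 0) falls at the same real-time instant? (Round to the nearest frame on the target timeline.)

frame 131991

Source frame index: (0×3600 + 45×60 + 47) × 60 + 4 = 164824.
Real time: 164824 / (60000/1001) = 20623603/7500 s.
Target frame: (20623603/7500) × (48) = 82494412/625 ≈ 131991.059 → 131991.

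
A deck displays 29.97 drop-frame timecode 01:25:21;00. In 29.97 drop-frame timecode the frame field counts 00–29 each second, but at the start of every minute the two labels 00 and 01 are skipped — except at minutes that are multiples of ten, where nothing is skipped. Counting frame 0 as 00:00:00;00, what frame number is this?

153476

Complete 10-minute blocks: 8, each 17982 frames → 143856.
Remaining 5 whole minutes in the current block: 1800 + 4 × 1798 = 8992 frames.
Within the current minute: 21 × 30 + 0 − 2 = 628 (labels ;00/;01 skipped at this minute). Total = 143856 + 8992 + 628 = 153476.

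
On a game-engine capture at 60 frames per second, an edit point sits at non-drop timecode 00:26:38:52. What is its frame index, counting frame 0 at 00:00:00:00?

Total seconds to the label: (0 × 3600 + 26 × 60 + 38) = 1598.
Frame index = 1598 × 60 + 52 = 95932.

95932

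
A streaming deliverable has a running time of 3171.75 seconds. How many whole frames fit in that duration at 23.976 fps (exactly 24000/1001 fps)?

Frames = 3171.75 × 24000/1001 = 76122000/1001 ≈ 76045.9540.
Complete frames: 76045.

76045 frames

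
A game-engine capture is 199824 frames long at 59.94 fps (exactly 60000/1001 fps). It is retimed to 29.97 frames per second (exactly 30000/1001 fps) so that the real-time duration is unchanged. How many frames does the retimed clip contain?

99912 frames

Frames at target rate = 199824 × (30000/1001) / (60000/1001) = 99912.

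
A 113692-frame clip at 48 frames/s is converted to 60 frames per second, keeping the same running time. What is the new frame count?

Target frames = source frames × (target rate / source rate) = 113692 × (60)/(48) = 113692 × 5/4 = 142115.

142115 frames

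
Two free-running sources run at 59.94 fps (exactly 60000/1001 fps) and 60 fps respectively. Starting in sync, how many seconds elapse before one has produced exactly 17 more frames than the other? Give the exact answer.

The gap grows by |60 − 60000/1001| = 60/1001 frames per second.
Time for a 17-frame gap: 17 ÷ (60/1001) = 17017/60 s.

17017/60 seconds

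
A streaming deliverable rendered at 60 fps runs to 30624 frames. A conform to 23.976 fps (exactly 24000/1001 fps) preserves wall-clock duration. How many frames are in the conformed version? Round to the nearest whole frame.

12237 frames

Frames at target rate = 30624 × (24000/1001) / (60) = 1113600/91 ≈ 12237.363.
Nearest whole frame: 12237.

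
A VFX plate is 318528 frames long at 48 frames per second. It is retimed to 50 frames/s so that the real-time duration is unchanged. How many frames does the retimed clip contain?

Target frames = source frames × (target rate / source rate) = 318528 × (50)/(48) = 318528 × 25/24 = 331800.

331800 frames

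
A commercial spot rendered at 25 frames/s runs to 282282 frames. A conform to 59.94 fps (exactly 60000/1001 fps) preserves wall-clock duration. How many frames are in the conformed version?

676800 frames

Target frames = source frames × (target rate / source rate) = 282282 × (60000/1001)/(25) = 282282 × 2400/1001 = 676800.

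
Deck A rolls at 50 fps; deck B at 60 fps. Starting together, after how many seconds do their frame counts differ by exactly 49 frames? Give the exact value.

4.9 seconds

The gap grows by |60 − 50| = 10 frames per second.
Time for a 49-frame gap: 49 ÷ (10) = 4.9 s.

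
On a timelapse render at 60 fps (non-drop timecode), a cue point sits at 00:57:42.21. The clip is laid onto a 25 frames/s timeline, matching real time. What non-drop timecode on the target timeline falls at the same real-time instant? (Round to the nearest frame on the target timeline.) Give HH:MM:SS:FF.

00:57:42:09

Source frame index: (0×3600 + 57×60 + 42) × 60 + 21 = 207741.
Real time: 207741 / (60) = 69247/20 s.
Target frame: (69247/20) × (25) = 346235/4 ≈ 86558.750 → 86559.
At 25 labels/s: frame 86559 → 00:57:42:09.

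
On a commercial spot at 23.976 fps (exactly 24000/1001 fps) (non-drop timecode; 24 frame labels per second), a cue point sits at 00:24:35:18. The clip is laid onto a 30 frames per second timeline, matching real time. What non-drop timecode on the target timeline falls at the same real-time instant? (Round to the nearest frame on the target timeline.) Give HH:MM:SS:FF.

00:24:37:07

Source frame index: (0×3600 + 24×60 + 35) × 24 + 18 = 35418.
Real time: 35418 / (24000/1001) = 5908903/4000 s.
Target frame: (5908903/4000) × (30) = 17726709/400 ≈ 44316.772 → 44317.
At 30 labels/s: frame 44317 → 00:24:37:07.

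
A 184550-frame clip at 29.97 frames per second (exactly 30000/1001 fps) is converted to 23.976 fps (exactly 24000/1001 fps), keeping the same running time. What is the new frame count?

147640 frames

Target frames = source frames × (target rate / source rate) = 184550 × (24000/1001)/(30000/1001) = 184550 × 4/5 = 147640.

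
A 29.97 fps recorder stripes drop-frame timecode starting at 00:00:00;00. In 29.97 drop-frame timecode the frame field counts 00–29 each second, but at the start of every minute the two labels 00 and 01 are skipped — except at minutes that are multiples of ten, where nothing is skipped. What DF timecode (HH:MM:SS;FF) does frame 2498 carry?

Ten DF minutes hold 17982 frames, so frame 2498 lies in block 0 (frames 0–17981) with 2498 frames into that block.
The block's first minute is 1800 frames and the rest 1798 each; 2498 frames reaches minute 1, so 0 × 18 + 1 × 2 = 2 labels have been skipped so far.
Adding those back, label number 2498 + 2 = 2500 at 30 labels/s is 83 s + 10 f = 0 h 1 min 23 s frame 10, i.e. 00:01:23;10.

00:01:23;10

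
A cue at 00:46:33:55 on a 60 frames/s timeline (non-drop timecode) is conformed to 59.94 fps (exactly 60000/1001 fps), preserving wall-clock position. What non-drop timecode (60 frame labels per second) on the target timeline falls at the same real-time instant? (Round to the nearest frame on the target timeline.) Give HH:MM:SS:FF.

00:46:31:08

Source frame index: (0×3600 + 46×60 + 33) × 60 + 55 = 167635.
Real time: 167635 / (60) = 33527/12 s.
Target frame: (33527/12) × (60000/1001) = 12895000/77 ≈ 167467.532 → 167468.
At 60 labels/s: frame 167468 → 00:46:31:08.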